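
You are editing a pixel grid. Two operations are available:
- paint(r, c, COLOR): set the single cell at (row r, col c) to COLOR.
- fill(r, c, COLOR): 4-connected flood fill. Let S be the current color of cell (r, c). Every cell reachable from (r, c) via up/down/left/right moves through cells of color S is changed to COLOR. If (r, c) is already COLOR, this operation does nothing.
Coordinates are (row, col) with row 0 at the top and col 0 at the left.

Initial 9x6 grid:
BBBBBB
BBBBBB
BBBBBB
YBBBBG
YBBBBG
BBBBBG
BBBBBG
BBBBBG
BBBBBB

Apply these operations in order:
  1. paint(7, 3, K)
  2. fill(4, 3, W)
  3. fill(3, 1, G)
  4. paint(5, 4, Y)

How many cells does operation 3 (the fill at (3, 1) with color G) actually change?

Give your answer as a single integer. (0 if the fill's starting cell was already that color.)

After op 1 paint(7,3,K):
BBBBBB
BBBBBB
BBBBBB
YBBBBG
YBBBBG
BBBBBG
BBBBBG
BBBKBG
BBBBBB
After op 2 fill(4,3,W) [46 cells changed]:
WWWWWW
WWWWWW
WWWWWW
YWWWWG
YWWWWG
WWWWWG
WWWWWG
WWWKWG
WWWWWW
After op 3 fill(3,1,G) [46 cells changed]:
GGGGGG
GGGGGG
GGGGGG
YGGGGG
YGGGGG
GGGGGG
GGGGGG
GGGKGG
GGGGGG

Answer: 46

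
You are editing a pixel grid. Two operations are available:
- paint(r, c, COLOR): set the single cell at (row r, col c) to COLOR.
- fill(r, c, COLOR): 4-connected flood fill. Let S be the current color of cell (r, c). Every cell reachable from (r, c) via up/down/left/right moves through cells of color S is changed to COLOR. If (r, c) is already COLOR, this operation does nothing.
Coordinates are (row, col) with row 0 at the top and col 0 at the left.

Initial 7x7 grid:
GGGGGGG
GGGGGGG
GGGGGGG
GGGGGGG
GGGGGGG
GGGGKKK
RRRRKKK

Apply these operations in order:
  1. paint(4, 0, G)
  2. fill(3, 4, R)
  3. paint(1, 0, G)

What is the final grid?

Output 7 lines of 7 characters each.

After op 1 paint(4,0,G):
GGGGGGG
GGGGGGG
GGGGGGG
GGGGGGG
GGGGGGG
GGGGKKK
RRRRKKK
After op 2 fill(3,4,R) [39 cells changed]:
RRRRRRR
RRRRRRR
RRRRRRR
RRRRRRR
RRRRRRR
RRRRKKK
RRRRKKK
After op 3 paint(1,0,G):
RRRRRRR
GRRRRRR
RRRRRRR
RRRRRRR
RRRRRRR
RRRRKKK
RRRRKKK

Answer: RRRRRRR
GRRRRRR
RRRRRRR
RRRRRRR
RRRRRRR
RRRRKKK
RRRRKKK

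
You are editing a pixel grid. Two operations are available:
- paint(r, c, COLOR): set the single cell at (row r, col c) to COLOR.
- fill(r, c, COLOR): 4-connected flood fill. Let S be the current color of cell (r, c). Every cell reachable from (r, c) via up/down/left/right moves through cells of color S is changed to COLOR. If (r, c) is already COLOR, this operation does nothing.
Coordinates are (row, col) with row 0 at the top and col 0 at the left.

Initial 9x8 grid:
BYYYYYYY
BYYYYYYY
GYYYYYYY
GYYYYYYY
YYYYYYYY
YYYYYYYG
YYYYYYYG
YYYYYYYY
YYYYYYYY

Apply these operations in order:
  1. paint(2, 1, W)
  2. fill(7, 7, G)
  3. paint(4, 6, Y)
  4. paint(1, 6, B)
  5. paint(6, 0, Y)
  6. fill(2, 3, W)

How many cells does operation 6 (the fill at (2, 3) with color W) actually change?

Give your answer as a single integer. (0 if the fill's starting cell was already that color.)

Answer: 66

Derivation:
After op 1 paint(2,1,W):
BYYYYYYY
BYYYYYYY
GWYYYYYY
GYYYYYYY
YYYYYYYY
YYYYYYYG
YYYYYYYG
YYYYYYYY
YYYYYYYY
After op 2 fill(7,7,G) [65 cells changed]:
BGGGGGGG
BGGGGGGG
GWGGGGGG
GGGGGGGG
GGGGGGGG
GGGGGGGG
GGGGGGGG
GGGGGGGG
GGGGGGGG
After op 3 paint(4,6,Y):
BGGGGGGG
BGGGGGGG
GWGGGGGG
GGGGGGGG
GGGGGGYG
GGGGGGGG
GGGGGGGG
GGGGGGGG
GGGGGGGG
After op 4 paint(1,6,B):
BGGGGGGG
BGGGGGBG
GWGGGGGG
GGGGGGGG
GGGGGGYG
GGGGGGGG
GGGGGGGG
GGGGGGGG
GGGGGGGG
After op 5 paint(6,0,Y):
BGGGGGGG
BGGGGGBG
GWGGGGGG
GGGGGGGG
GGGGGGYG
GGGGGGGG
YGGGGGGG
GGGGGGGG
GGGGGGGG
After op 6 fill(2,3,W) [66 cells changed]:
BWWWWWWW
BWWWWWBW
WWWWWWWW
WWWWWWWW
WWWWWWYW
WWWWWWWW
YWWWWWWW
WWWWWWWW
WWWWWWWW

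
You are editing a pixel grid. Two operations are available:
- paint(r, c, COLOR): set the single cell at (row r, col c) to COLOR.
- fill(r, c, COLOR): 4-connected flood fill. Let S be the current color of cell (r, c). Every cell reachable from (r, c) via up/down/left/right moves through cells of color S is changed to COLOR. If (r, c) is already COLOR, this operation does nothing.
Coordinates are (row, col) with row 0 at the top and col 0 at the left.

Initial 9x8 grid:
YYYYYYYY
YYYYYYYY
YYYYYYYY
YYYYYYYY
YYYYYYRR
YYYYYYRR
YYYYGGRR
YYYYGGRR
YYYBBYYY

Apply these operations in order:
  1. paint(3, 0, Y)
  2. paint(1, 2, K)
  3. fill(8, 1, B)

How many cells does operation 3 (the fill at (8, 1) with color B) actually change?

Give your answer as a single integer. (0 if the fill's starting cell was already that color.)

Answer: 54

Derivation:
After op 1 paint(3,0,Y):
YYYYYYYY
YYYYYYYY
YYYYYYYY
YYYYYYYY
YYYYYYRR
YYYYYYRR
YYYYGGRR
YYYYGGRR
YYYBBYYY
After op 2 paint(1,2,K):
YYYYYYYY
YYKYYYYY
YYYYYYYY
YYYYYYYY
YYYYYYRR
YYYYYYRR
YYYYGGRR
YYYYGGRR
YYYBBYYY
After op 3 fill(8,1,B) [54 cells changed]:
BBBBBBBB
BBKBBBBB
BBBBBBBB
BBBBBBBB
BBBBBBRR
BBBBBBRR
BBBBGGRR
BBBBGGRR
BBBBBYYY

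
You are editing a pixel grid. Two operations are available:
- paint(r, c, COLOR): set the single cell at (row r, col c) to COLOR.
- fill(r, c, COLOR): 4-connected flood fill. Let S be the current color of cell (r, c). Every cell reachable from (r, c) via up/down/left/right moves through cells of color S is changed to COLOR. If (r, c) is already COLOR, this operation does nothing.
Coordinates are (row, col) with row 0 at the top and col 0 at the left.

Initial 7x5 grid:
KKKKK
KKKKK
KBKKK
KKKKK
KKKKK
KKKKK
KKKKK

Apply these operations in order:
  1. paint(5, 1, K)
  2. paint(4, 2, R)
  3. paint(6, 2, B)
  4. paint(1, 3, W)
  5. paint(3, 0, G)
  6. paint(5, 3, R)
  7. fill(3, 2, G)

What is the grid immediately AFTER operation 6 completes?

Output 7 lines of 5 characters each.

Answer: KKKKK
KKKWK
KBKKK
GKKKK
KKRKK
KKKRK
KKBKK

Derivation:
After op 1 paint(5,1,K):
KKKKK
KKKKK
KBKKK
KKKKK
KKKKK
KKKKK
KKKKK
After op 2 paint(4,2,R):
KKKKK
KKKKK
KBKKK
KKKKK
KKRKK
KKKKK
KKKKK
After op 3 paint(6,2,B):
KKKKK
KKKKK
KBKKK
KKKKK
KKRKK
KKKKK
KKBKK
After op 4 paint(1,3,W):
KKKKK
KKKWK
KBKKK
KKKKK
KKRKK
KKKKK
KKBKK
After op 5 paint(3,0,G):
KKKKK
KKKWK
KBKKK
GKKKK
KKRKK
KKKKK
KKBKK
After op 6 paint(5,3,R):
KKKKK
KKKWK
KBKKK
GKKKK
KKRKK
KKKRK
KKBKK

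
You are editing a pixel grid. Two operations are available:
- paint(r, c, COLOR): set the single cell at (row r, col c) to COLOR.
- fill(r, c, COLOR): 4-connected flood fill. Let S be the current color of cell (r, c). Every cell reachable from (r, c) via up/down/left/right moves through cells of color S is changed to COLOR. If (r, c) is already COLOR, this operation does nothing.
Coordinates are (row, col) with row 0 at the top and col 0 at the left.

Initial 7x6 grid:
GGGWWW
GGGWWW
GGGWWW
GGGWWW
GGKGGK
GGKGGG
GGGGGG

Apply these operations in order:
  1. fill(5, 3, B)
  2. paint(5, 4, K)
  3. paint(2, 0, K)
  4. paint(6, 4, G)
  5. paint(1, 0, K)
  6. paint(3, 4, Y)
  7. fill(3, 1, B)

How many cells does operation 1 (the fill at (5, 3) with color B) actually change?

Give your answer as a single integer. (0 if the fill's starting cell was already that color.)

Answer: 27

Derivation:
After op 1 fill(5,3,B) [27 cells changed]:
BBBWWW
BBBWWW
BBBWWW
BBBWWW
BBKBBK
BBKBBB
BBBBBB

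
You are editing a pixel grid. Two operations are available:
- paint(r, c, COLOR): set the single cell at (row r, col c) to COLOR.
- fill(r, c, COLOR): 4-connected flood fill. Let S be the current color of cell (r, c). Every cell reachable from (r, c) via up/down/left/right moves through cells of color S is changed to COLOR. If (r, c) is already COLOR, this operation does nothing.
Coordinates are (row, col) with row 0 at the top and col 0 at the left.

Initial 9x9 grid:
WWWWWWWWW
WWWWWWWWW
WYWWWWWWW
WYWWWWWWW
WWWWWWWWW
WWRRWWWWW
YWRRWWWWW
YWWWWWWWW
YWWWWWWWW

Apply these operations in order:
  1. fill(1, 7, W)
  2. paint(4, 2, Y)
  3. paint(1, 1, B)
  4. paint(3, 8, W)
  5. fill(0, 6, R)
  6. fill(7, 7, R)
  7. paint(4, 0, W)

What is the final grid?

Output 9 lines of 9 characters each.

After op 1 fill(1,7,W) [0 cells changed]:
WWWWWWWWW
WWWWWWWWW
WYWWWWWWW
WYWWWWWWW
WWWWWWWWW
WWRRWWWWW
YWRRWWWWW
YWWWWWWWW
YWWWWWWWW
After op 2 paint(4,2,Y):
WWWWWWWWW
WWWWWWWWW
WYWWWWWWW
WYWWWWWWW
WWYWWWWWW
WWRRWWWWW
YWRRWWWWW
YWWWWWWWW
YWWWWWWWW
After op 3 paint(1,1,B):
WWWWWWWWW
WBWWWWWWW
WYWWWWWWW
WYWWWWWWW
WWYWWWWWW
WWRRWWWWW
YWRRWWWWW
YWWWWWWWW
YWWWWWWWW
After op 4 paint(3,8,W):
WWWWWWWWW
WBWWWWWWW
WYWWWWWWW
WYWWWWWWW
WWYWWWWWW
WWRRWWWWW
YWRRWWWWW
YWWWWWWWW
YWWWWWWWW
After op 5 fill(0,6,R) [70 cells changed]:
RRRRRRRRR
RBRRRRRRR
RYRRRRRRR
RYRRRRRRR
RRYRRRRRR
RRRRRRRRR
YRRRRRRRR
YRRRRRRRR
YRRRRRRRR
After op 6 fill(7,7,R) [0 cells changed]:
RRRRRRRRR
RBRRRRRRR
RYRRRRRRR
RYRRRRRRR
RRYRRRRRR
RRRRRRRRR
YRRRRRRRR
YRRRRRRRR
YRRRRRRRR
After op 7 paint(4,0,W):
RRRRRRRRR
RBRRRRRRR
RYRRRRRRR
RYRRRRRRR
WRYRRRRRR
RRRRRRRRR
YRRRRRRRR
YRRRRRRRR
YRRRRRRRR

Answer: RRRRRRRRR
RBRRRRRRR
RYRRRRRRR
RYRRRRRRR
WRYRRRRRR
RRRRRRRRR
YRRRRRRRR
YRRRRRRRR
YRRRRRRRR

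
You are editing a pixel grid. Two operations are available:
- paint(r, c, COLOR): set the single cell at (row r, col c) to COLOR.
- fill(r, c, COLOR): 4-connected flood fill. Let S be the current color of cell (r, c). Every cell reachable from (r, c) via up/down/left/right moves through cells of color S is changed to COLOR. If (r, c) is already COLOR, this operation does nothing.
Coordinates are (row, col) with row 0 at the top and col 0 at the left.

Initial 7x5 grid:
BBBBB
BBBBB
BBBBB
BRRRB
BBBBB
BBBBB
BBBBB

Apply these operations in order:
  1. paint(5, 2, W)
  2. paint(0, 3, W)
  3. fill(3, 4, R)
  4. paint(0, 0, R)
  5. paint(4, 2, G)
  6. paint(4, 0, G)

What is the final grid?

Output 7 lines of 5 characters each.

Answer: RRRWR
RRRRR
RRRRR
RRRRR
GRGRR
RRWRR
RRRRR

Derivation:
After op 1 paint(5,2,W):
BBBBB
BBBBB
BBBBB
BRRRB
BBBBB
BBWBB
BBBBB
After op 2 paint(0,3,W):
BBBWB
BBBBB
BBBBB
BRRRB
BBBBB
BBWBB
BBBBB
After op 3 fill(3,4,R) [30 cells changed]:
RRRWR
RRRRR
RRRRR
RRRRR
RRRRR
RRWRR
RRRRR
After op 4 paint(0,0,R):
RRRWR
RRRRR
RRRRR
RRRRR
RRRRR
RRWRR
RRRRR
After op 5 paint(4,2,G):
RRRWR
RRRRR
RRRRR
RRRRR
RRGRR
RRWRR
RRRRR
After op 6 paint(4,0,G):
RRRWR
RRRRR
RRRRR
RRRRR
GRGRR
RRWRR
RRRRR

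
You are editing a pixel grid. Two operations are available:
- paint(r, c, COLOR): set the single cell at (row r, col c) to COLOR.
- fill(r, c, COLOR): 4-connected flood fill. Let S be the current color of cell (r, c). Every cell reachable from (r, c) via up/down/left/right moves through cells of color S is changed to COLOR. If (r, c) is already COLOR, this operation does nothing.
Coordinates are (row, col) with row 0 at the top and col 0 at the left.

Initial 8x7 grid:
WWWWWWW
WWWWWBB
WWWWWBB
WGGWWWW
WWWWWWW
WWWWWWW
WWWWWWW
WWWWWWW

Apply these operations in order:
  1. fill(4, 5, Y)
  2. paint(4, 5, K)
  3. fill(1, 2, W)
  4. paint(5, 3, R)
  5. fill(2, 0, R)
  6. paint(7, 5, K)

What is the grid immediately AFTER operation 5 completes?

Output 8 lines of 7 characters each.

After op 1 fill(4,5,Y) [50 cells changed]:
YYYYYYY
YYYYYBB
YYYYYBB
YGGYYYY
YYYYYYY
YYYYYYY
YYYYYYY
YYYYYYY
After op 2 paint(4,5,K):
YYYYYYY
YYYYYBB
YYYYYBB
YGGYYYY
YYYYYKY
YYYYYYY
YYYYYYY
YYYYYYY
After op 3 fill(1,2,W) [49 cells changed]:
WWWWWWW
WWWWWBB
WWWWWBB
WGGWWWW
WWWWWKW
WWWWWWW
WWWWWWW
WWWWWWW
After op 4 paint(5,3,R):
WWWWWWW
WWWWWBB
WWWWWBB
WGGWWWW
WWWWWKW
WWWRWWW
WWWWWWW
WWWWWWW
After op 5 fill(2,0,R) [48 cells changed]:
RRRRRRR
RRRRRBB
RRRRRBB
RGGRRRR
RRRRRKR
RRRRRRR
RRRRRRR
RRRRRRR

Answer: RRRRRRR
RRRRRBB
RRRRRBB
RGGRRRR
RRRRRKR
RRRRRRR
RRRRRRR
RRRRRRR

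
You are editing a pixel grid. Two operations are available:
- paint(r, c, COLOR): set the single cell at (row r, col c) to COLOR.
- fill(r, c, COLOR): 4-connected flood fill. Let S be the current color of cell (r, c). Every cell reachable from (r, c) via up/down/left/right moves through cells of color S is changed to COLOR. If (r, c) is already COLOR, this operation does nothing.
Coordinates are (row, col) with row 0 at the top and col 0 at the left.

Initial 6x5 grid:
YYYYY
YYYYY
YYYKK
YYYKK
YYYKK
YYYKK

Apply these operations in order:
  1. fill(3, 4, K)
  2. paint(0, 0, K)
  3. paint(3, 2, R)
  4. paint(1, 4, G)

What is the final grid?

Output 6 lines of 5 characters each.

After op 1 fill(3,4,K) [0 cells changed]:
YYYYY
YYYYY
YYYKK
YYYKK
YYYKK
YYYKK
After op 2 paint(0,0,K):
KYYYY
YYYYY
YYYKK
YYYKK
YYYKK
YYYKK
After op 3 paint(3,2,R):
KYYYY
YYYYY
YYYKK
YYRKK
YYYKK
YYYKK
After op 4 paint(1,4,G):
KYYYY
YYYYG
YYYKK
YYRKK
YYYKK
YYYKK

Answer: KYYYY
YYYYG
YYYKK
YYRKK
YYYKK
YYYKK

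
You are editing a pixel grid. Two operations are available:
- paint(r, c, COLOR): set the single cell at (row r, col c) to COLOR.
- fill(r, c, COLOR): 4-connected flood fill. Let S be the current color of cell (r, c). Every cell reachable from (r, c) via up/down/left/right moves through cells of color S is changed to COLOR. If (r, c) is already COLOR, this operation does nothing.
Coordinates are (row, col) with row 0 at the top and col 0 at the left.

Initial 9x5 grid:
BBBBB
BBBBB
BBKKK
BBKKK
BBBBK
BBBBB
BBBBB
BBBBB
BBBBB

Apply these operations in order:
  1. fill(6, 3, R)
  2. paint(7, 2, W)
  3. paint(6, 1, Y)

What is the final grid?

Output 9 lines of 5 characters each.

After op 1 fill(6,3,R) [38 cells changed]:
RRRRR
RRRRR
RRKKK
RRKKK
RRRRK
RRRRR
RRRRR
RRRRR
RRRRR
After op 2 paint(7,2,W):
RRRRR
RRRRR
RRKKK
RRKKK
RRRRK
RRRRR
RRRRR
RRWRR
RRRRR
After op 3 paint(6,1,Y):
RRRRR
RRRRR
RRKKK
RRKKK
RRRRK
RRRRR
RYRRR
RRWRR
RRRRR

Answer: RRRRR
RRRRR
RRKKK
RRKKK
RRRRK
RRRRR
RYRRR
RRWRR
RRRRR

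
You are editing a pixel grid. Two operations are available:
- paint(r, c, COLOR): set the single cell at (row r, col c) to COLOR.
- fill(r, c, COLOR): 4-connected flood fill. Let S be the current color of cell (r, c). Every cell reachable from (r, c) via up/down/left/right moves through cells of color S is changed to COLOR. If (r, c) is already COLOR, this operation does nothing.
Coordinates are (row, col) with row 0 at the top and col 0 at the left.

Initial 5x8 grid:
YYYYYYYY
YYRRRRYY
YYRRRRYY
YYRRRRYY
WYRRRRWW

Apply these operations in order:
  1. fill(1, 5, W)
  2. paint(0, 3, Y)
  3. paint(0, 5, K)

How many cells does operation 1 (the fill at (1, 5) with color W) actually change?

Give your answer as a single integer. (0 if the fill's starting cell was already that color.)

After op 1 fill(1,5,W) [16 cells changed]:
YYYYYYYY
YYWWWWYY
YYWWWWYY
YYWWWWYY
WYWWWWWW

Answer: 16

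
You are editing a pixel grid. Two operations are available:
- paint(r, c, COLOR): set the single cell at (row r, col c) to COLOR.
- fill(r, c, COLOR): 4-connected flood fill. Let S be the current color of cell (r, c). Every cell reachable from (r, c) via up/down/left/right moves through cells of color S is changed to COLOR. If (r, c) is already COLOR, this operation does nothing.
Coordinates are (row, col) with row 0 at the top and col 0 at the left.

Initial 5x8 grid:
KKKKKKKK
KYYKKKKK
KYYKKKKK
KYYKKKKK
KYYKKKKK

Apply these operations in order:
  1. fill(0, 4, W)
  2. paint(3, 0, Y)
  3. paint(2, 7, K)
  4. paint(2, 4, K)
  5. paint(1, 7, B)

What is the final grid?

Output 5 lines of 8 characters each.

After op 1 fill(0,4,W) [32 cells changed]:
WWWWWWWW
WYYWWWWW
WYYWWWWW
WYYWWWWW
WYYWWWWW
After op 2 paint(3,0,Y):
WWWWWWWW
WYYWWWWW
WYYWWWWW
YYYWWWWW
WYYWWWWW
After op 3 paint(2,7,K):
WWWWWWWW
WYYWWWWW
WYYWWWWK
YYYWWWWW
WYYWWWWW
After op 4 paint(2,4,K):
WWWWWWWW
WYYWWWWW
WYYWKWWK
YYYWWWWW
WYYWWWWW
After op 5 paint(1,7,B):
WWWWWWWW
WYYWWWWB
WYYWKWWK
YYYWWWWW
WYYWWWWW

Answer: WWWWWWWW
WYYWWWWB
WYYWKWWK
YYYWWWWW
WYYWWWWW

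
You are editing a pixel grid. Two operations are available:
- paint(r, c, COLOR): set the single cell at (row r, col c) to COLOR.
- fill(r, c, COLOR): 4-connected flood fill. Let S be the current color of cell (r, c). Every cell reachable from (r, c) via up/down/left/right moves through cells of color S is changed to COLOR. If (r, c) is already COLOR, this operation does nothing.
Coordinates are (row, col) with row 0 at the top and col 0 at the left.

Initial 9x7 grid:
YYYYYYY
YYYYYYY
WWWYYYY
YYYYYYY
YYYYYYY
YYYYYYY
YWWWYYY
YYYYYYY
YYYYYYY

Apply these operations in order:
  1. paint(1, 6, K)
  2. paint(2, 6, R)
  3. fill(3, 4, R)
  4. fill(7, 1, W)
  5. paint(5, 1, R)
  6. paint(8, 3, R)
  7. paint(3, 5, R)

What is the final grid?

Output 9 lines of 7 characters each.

After op 1 paint(1,6,K):
YYYYYYY
YYYYYYK
WWWYYYY
YYYYYYY
YYYYYYY
YYYYYYY
YWWWYYY
YYYYYYY
YYYYYYY
After op 2 paint(2,6,R):
YYYYYYY
YYYYYYK
WWWYYYR
YYYYYYY
YYYYYYY
YYYYYYY
YWWWYYY
YYYYYYY
YYYYYYY
After op 3 fill(3,4,R) [55 cells changed]:
RRRRRRR
RRRRRRK
WWWRRRR
RRRRRRR
RRRRRRR
RRRRRRR
RWWWRRR
RRRRRRR
RRRRRRR
After op 4 fill(7,1,W) [56 cells changed]:
WWWWWWW
WWWWWWK
WWWWWWW
WWWWWWW
WWWWWWW
WWWWWWW
WWWWWWW
WWWWWWW
WWWWWWW
After op 5 paint(5,1,R):
WWWWWWW
WWWWWWK
WWWWWWW
WWWWWWW
WWWWWWW
WRWWWWW
WWWWWWW
WWWWWWW
WWWWWWW
After op 6 paint(8,3,R):
WWWWWWW
WWWWWWK
WWWWWWW
WWWWWWW
WWWWWWW
WRWWWWW
WWWWWWW
WWWWWWW
WWWRWWW
After op 7 paint(3,5,R):
WWWWWWW
WWWWWWK
WWWWWWW
WWWWWRW
WWWWWWW
WRWWWWW
WWWWWWW
WWWWWWW
WWWRWWW

Answer: WWWWWWW
WWWWWWK
WWWWWWW
WWWWWRW
WWWWWWW
WRWWWWW
WWWWWWW
WWWWWWW
WWWRWWW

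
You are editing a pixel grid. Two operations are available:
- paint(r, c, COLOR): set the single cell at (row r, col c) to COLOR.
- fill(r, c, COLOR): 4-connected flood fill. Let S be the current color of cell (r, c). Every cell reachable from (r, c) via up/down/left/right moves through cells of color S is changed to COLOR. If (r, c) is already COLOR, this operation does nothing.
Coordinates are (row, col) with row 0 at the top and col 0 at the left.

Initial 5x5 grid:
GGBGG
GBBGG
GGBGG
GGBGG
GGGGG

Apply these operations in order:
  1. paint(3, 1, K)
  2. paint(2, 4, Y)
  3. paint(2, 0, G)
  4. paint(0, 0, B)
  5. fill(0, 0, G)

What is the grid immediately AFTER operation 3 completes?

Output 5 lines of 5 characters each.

After op 1 paint(3,1,K):
GGBGG
GBBGG
GGBGG
GKBGG
GGGGG
After op 2 paint(2,4,Y):
GGBGG
GBBGG
GGBGY
GKBGG
GGGGG
After op 3 paint(2,0,G):
GGBGG
GBBGG
GGBGY
GKBGG
GGGGG

Answer: GGBGG
GBBGG
GGBGY
GKBGG
GGGGG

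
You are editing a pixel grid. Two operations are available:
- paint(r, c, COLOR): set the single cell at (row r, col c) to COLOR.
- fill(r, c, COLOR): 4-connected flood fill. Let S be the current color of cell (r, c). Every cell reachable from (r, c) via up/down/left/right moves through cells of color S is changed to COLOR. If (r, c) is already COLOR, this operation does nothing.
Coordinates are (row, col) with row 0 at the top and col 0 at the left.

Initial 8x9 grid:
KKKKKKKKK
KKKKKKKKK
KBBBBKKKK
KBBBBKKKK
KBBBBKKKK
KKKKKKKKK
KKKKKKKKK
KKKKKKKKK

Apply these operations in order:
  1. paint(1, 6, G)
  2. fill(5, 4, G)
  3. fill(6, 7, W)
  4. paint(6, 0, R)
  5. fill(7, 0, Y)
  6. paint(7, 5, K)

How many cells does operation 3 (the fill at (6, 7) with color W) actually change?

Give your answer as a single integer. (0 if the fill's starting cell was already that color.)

After op 1 paint(1,6,G):
KKKKKKKKK
KKKKKKGKK
KBBBBKKKK
KBBBBKKKK
KBBBBKKKK
KKKKKKKKK
KKKKKKKKK
KKKKKKKKK
After op 2 fill(5,4,G) [59 cells changed]:
GGGGGGGGG
GGGGGGGGG
GBBBBGGGG
GBBBBGGGG
GBBBBGGGG
GGGGGGGGG
GGGGGGGGG
GGGGGGGGG
After op 3 fill(6,7,W) [60 cells changed]:
WWWWWWWWW
WWWWWWWWW
WBBBBWWWW
WBBBBWWWW
WBBBBWWWW
WWWWWWWWW
WWWWWWWWW
WWWWWWWWW

Answer: 60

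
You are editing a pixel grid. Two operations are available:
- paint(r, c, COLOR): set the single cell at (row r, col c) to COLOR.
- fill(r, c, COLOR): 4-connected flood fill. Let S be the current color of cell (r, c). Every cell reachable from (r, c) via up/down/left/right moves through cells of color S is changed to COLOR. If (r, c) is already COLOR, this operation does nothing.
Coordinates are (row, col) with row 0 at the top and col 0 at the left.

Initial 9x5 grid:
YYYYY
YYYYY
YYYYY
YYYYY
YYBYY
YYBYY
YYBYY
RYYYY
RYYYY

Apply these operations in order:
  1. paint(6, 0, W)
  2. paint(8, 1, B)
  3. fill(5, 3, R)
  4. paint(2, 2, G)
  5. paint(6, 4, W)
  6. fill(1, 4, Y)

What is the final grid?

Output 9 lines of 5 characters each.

After op 1 paint(6,0,W):
YYYYY
YYYYY
YYYYY
YYYYY
YYBYY
YYBYY
WYBYY
RYYYY
RYYYY
After op 2 paint(8,1,B):
YYYYY
YYYYY
YYYYY
YYYYY
YYBYY
YYBYY
WYBYY
RYYYY
RBYYY
After op 3 fill(5,3,R) [38 cells changed]:
RRRRR
RRRRR
RRRRR
RRRRR
RRBRR
RRBRR
WRBRR
RRRRR
RBRRR
After op 4 paint(2,2,G):
RRRRR
RRRRR
RRGRR
RRRRR
RRBRR
RRBRR
WRBRR
RRRRR
RBRRR
After op 5 paint(6,4,W):
RRRRR
RRRRR
RRGRR
RRRRR
RRBRR
RRBRR
WRBRW
RRRRR
RBRRR
After op 6 fill(1,4,Y) [38 cells changed]:
YYYYY
YYYYY
YYGYY
YYYYY
YYBYY
YYBYY
WYBYW
YYYYY
YBYYY

Answer: YYYYY
YYYYY
YYGYY
YYYYY
YYBYY
YYBYY
WYBYW
YYYYY
YBYYY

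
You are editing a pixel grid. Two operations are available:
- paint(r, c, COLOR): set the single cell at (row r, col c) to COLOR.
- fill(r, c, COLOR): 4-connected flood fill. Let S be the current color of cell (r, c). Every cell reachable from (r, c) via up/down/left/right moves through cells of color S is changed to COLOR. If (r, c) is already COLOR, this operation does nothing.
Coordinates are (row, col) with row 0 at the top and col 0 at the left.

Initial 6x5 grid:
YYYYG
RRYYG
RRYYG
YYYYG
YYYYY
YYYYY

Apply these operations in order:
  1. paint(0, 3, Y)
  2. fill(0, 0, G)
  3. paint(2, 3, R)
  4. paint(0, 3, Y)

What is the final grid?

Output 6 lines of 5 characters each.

Answer: GGGYG
RRGGG
RRGRG
GGGGG
GGGGG
GGGGG

Derivation:
After op 1 paint(0,3,Y):
YYYYG
RRYYG
RRYYG
YYYYG
YYYYY
YYYYY
After op 2 fill(0,0,G) [22 cells changed]:
GGGGG
RRGGG
RRGGG
GGGGG
GGGGG
GGGGG
After op 3 paint(2,3,R):
GGGGG
RRGGG
RRGRG
GGGGG
GGGGG
GGGGG
After op 4 paint(0,3,Y):
GGGYG
RRGGG
RRGRG
GGGGG
GGGGG
GGGGG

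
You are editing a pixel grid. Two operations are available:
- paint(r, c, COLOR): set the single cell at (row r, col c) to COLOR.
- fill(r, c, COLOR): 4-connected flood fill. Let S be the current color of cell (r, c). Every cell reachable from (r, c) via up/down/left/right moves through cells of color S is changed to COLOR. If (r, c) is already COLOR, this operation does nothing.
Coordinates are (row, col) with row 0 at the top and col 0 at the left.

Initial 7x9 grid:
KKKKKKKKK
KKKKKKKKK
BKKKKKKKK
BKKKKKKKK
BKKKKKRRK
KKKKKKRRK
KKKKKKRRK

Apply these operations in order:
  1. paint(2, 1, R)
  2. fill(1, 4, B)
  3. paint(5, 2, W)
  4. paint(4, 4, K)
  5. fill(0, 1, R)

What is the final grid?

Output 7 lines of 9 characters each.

Answer: RRRRRRRRR
RRRRRRRRR
RRRRRRRRR
RRRRRRRRR
RRRRKRRRR
RRWRRRRRR
RRRRRRRRR

Derivation:
After op 1 paint(2,1,R):
KKKKKKKKK
KKKKKKKKK
BRKKKKKKK
BKKKKKKKK
BKKKKKRRK
KKKKKKRRK
KKKKKKRRK
After op 2 fill(1,4,B) [53 cells changed]:
BBBBBBBBB
BBBBBBBBB
BRBBBBBBB
BBBBBBBBB
BBBBBBRRB
BBBBBBRRB
BBBBBBRRB
After op 3 paint(5,2,W):
BBBBBBBBB
BBBBBBBBB
BRBBBBBBB
BBBBBBBBB
BBBBBBRRB
BBWBBBRRB
BBBBBBRRB
After op 4 paint(4,4,K):
BBBBBBBBB
BBBBBBBBB
BRBBBBBBB
BBBBBBBBB
BBBBKBRRB
BBWBBBRRB
BBBBBBRRB
After op 5 fill(0,1,R) [54 cells changed]:
RRRRRRRRR
RRRRRRRRR
RRRRRRRRR
RRRRRRRRR
RRRRKRRRR
RRWRRRRRR
RRRRRRRRR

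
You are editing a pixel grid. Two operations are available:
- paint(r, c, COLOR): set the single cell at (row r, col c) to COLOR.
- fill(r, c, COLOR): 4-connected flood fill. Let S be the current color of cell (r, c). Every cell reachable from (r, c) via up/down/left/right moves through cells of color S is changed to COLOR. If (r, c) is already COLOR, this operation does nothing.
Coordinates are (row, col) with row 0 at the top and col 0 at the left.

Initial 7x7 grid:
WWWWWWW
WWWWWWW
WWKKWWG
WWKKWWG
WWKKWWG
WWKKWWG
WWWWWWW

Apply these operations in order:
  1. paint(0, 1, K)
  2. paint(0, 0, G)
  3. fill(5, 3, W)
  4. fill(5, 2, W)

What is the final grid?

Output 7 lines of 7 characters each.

Answer: GKWWWWW
WWWWWWW
WWWWWWG
WWWWWWG
WWWWWWG
WWWWWWG
WWWWWWW

Derivation:
After op 1 paint(0,1,K):
WKWWWWW
WWWWWWW
WWKKWWG
WWKKWWG
WWKKWWG
WWKKWWG
WWWWWWW
After op 2 paint(0,0,G):
GKWWWWW
WWWWWWW
WWKKWWG
WWKKWWG
WWKKWWG
WWKKWWG
WWWWWWW
After op 3 fill(5,3,W) [8 cells changed]:
GKWWWWW
WWWWWWW
WWWWWWG
WWWWWWG
WWWWWWG
WWWWWWG
WWWWWWW
After op 4 fill(5,2,W) [0 cells changed]:
GKWWWWW
WWWWWWW
WWWWWWG
WWWWWWG
WWWWWWG
WWWWWWG
WWWWWWW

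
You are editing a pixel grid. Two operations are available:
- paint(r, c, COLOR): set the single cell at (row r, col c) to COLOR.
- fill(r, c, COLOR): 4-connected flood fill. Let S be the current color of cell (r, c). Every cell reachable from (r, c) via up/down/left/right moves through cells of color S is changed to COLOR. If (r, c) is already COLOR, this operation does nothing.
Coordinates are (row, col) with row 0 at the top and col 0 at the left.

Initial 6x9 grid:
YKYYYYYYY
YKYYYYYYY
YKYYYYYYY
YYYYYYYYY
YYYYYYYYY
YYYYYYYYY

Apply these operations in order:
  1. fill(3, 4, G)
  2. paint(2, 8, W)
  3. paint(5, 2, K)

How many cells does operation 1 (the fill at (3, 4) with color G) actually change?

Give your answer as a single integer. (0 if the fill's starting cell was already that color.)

After op 1 fill(3,4,G) [51 cells changed]:
GKGGGGGGG
GKGGGGGGG
GKGGGGGGG
GGGGGGGGG
GGGGGGGGG
GGGGGGGGG

Answer: 51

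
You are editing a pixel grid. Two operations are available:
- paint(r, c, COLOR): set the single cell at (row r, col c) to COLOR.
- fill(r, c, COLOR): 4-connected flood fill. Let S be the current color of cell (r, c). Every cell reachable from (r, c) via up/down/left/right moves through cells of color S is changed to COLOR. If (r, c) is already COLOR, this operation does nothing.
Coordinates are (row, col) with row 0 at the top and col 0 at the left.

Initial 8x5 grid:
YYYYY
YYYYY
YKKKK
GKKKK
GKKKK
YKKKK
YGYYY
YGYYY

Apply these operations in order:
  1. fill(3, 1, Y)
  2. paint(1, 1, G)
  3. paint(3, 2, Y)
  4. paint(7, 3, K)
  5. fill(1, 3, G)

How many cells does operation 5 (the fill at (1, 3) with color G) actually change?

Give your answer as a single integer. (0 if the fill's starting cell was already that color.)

After op 1 fill(3,1,Y) [16 cells changed]:
YYYYY
YYYYY
YYYYY
GYYYY
GYYYY
YYYYY
YGYYY
YGYYY
After op 2 paint(1,1,G):
YYYYY
YGYYY
YYYYY
GYYYY
GYYYY
YYYYY
YGYYY
YGYYY
After op 3 paint(3,2,Y):
YYYYY
YGYYY
YYYYY
GYYYY
GYYYY
YYYYY
YGYYY
YGYYY
After op 4 paint(7,3,K):
YYYYY
YGYYY
YYYYY
GYYYY
GYYYY
YYYYY
YGYYY
YGYKY
After op 5 fill(1,3,G) [34 cells changed]:
GGGGG
GGGGG
GGGGG
GGGGG
GGGGG
GGGGG
GGGGG
GGGKG

Answer: 34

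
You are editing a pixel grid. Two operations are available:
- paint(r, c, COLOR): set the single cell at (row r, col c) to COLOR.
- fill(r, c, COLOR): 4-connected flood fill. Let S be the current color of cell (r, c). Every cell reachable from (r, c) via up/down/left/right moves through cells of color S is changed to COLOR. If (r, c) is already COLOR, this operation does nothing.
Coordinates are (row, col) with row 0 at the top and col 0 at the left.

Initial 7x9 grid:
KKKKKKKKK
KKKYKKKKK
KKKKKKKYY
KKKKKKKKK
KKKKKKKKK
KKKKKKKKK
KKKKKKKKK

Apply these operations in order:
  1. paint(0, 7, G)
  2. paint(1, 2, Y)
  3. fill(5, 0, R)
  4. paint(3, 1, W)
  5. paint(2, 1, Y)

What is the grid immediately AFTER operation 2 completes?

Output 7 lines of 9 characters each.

Answer: KKKKKKKGK
KKYYKKKKK
KKKKKKKYY
KKKKKKKKK
KKKKKKKKK
KKKKKKKKK
KKKKKKKKK

Derivation:
After op 1 paint(0,7,G):
KKKKKKKGK
KKKYKKKKK
KKKKKKKYY
KKKKKKKKK
KKKKKKKKK
KKKKKKKKK
KKKKKKKKK
After op 2 paint(1,2,Y):
KKKKKKKGK
KKYYKKKKK
KKKKKKKYY
KKKKKKKKK
KKKKKKKKK
KKKKKKKKK
KKKKKKKKK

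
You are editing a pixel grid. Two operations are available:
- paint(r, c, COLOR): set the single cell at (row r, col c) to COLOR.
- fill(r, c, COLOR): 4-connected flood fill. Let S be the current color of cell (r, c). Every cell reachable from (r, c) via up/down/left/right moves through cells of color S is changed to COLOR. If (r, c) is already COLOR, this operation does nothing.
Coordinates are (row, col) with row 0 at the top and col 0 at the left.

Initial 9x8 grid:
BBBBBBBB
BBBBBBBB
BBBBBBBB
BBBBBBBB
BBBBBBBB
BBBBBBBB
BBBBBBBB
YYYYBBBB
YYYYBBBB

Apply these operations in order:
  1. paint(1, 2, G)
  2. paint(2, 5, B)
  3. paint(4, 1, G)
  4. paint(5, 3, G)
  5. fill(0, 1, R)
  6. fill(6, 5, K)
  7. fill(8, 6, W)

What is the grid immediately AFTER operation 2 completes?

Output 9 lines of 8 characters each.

Answer: BBBBBBBB
BBGBBBBB
BBBBBBBB
BBBBBBBB
BBBBBBBB
BBBBBBBB
BBBBBBBB
YYYYBBBB
YYYYBBBB

Derivation:
After op 1 paint(1,2,G):
BBBBBBBB
BBGBBBBB
BBBBBBBB
BBBBBBBB
BBBBBBBB
BBBBBBBB
BBBBBBBB
YYYYBBBB
YYYYBBBB
After op 2 paint(2,5,B):
BBBBBBBB
BBGBBBBB
BBBBBBBB
BBBBBBBB
BBBBBBBB
BBBBBBBB
BBBBBBBB
YYYYBBBB
YYYYBBBB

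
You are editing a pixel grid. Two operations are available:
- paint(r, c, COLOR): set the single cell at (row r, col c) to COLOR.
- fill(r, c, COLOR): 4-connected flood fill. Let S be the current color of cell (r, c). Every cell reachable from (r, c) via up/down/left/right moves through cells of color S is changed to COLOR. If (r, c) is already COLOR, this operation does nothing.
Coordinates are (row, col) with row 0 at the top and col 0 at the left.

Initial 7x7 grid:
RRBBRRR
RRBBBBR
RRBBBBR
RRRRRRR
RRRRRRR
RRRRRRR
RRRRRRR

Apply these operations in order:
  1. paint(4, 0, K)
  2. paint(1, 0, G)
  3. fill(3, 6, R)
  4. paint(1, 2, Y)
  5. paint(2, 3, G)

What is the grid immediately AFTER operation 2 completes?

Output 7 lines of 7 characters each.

After op 1 paint(4,0,K):
RRBBRRR
RRBBBBR
RRBBBBR
RRRRRRR
KRRRRRR
RRRRRRR
RRRRRRR
After op 2 paint(1,0,G):
RRBBRRR
GRBBBBR
RRBBBBR
RRRRRRR
KRRRRRR
RRRRRRR
RRRRRRR

Answer: RRBBRRR
GRBBBBR
RRBBBBR
RRRRRRR
KRRRRRR
RRRRRRR
RRRRRRR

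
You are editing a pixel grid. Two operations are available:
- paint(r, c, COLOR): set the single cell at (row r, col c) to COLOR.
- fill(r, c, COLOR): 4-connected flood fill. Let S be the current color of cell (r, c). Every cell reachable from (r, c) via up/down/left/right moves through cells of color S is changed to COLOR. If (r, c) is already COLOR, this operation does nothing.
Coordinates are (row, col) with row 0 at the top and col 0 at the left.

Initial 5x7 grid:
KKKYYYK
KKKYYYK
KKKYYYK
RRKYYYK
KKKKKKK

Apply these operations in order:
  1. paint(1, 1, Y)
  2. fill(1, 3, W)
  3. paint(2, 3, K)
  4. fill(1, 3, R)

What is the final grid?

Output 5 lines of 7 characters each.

After op 1 paint(1,1,Y):
KKKYYYK
KYKYYYK
KKKYYYK
RRKYYYK
KKKKKKK
After op 2 fill(1,3,W) [12 cells changed]:
KKKWWWK
KYKWWWK
KKKWWWK
RRKWWWK
KKKKKKK
After op 3 paint(2,3,K):
KKKWWWK
KYKWWWK
KKKKWWK
RRKWWWK
KKKKKKK
After op 4 fill(1,3,R) [11 cells changed]:
KKKRRRK
KYKRRRK
KKKKRRK
RRKRRRK
KKKKKKK

Answer: KKKRRRK
KYKRRRK
KKKKRRK
RRKRRRK
KKKKKKK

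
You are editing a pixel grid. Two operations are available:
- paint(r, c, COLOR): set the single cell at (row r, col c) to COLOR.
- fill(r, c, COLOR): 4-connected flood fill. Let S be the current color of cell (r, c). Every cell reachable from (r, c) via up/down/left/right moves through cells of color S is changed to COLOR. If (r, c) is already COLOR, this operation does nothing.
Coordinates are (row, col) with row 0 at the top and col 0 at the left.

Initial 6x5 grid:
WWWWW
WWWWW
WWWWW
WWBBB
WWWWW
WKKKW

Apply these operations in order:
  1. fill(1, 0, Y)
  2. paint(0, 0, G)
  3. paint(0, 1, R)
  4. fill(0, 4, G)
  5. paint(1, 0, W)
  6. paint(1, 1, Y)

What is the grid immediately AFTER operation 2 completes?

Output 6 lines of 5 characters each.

Answer: GYYYY
YYYYY
YYYYY
YYBBB
YYYYY
YKKKY

Derivation:
After op 1 fill(1,0,Y) [24 cells changed]:
YYYYY
YYYYY
YYYYY
YYBBB
YYYYY
YKKKY
After op 2 paint(0,0,G):
GYYYY
YYYYY
YYYYY
YYBBB
YYYYY
YKKKY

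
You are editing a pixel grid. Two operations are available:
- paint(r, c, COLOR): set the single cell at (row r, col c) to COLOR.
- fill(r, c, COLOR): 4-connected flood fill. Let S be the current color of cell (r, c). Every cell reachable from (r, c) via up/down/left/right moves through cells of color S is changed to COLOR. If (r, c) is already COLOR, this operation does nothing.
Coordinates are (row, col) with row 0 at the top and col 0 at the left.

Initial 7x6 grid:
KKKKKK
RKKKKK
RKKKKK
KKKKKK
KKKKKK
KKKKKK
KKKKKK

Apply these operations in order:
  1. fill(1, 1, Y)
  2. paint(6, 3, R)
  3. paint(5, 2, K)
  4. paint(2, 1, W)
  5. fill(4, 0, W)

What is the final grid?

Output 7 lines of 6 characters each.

Answer: WWWWWW
RWWWWW
RWWWWW
WWWWWW
WWWWWW
WWKWWW
WWWRWW

Derivation:
After op 1 fill(1,1,Y) [40 cells changed]:
YYYYYY
RYYYYY
RYYYYY
YYYYYY
YYYYYY
YYYYYY
YYYYYY
After op 2 paint(6,3,R):
YYYYYY
RYYYYY
RYYYYY
YYYYYY
YYYYYY
YYYYYY
YYYRYY
After op 3 paint(5,2,K):
YYYYYY
RYYYYY
RYYYYY
YYYYYY
YYYYYY
YYKYYY
YYYRYY
After op 4 paint(2,1,W):
YYYYYY
RYYYYY
RWYYYY
YYYYYY
YYYYYY
YYKYYY
YYYRYY
After op 5 fill(4,0,W) [37 cells changed]:
WWWWWW
RWWWWW
RWWWWW
WWWWWW
WWWWWW
WWKWWW
WWWRWW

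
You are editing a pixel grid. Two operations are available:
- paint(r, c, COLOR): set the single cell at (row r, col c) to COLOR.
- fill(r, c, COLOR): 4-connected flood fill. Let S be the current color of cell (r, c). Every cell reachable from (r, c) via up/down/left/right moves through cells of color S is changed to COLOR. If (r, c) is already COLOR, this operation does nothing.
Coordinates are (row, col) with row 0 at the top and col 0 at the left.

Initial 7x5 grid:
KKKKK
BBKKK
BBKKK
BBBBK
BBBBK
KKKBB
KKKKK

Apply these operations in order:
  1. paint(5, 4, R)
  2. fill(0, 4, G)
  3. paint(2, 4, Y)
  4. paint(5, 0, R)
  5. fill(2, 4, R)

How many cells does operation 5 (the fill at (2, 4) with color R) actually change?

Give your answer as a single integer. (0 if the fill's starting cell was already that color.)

After op 1 paint(5,4,R):
KKKKK
BBKKK
BBKKK
BBBBK
BBBBK
KKKBR
KKKKK
After op 2 fill(0,4,G) [13 cells changed]:
GGGGG
BBGGG
BBGGG
BBBBG
BBBBG
KKKBR
KKKKK
After op 3 paint(2,4,Y):
GGGGG
BBGGG
BBGGY
BBBBG
BBBBG
KKKBR
KKKKK
After op 4 paint(5,0,R):
GGGGG
BBGGG
BBGGY
BBBBG
BBBBG
RKKBR
KKKKK
After op 5 fill(2,4,R) [1 cells changed]:
GGGGG
BBGGG
BBGGR
BBBBG
BBBBG
RKKBR
KKKKK

Answer: 1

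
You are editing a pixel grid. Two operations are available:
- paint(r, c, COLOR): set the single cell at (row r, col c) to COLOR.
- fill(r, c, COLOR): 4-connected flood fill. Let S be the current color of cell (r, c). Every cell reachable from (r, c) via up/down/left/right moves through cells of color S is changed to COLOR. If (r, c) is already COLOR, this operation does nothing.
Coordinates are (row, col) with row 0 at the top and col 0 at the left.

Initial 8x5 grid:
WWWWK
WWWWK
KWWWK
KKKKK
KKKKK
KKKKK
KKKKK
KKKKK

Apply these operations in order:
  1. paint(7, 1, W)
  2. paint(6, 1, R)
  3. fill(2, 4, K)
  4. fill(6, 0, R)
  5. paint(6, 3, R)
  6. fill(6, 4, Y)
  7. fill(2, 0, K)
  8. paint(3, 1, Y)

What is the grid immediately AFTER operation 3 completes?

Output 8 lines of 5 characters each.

Answer: WWWWK
WWWWK
KWWWK
KKKKK
KKKKK
KKKKK
KRKKK
KWKKK

Derivation:
After op 1 paint(7,1,W):
WWWWK
WWWWK
KWWWK
KKKKK
KKKKK
KKKKK
KKKKK
KWKKK
After op 2 paint(6,1,R):
WWWWK
WWWWK
KWWWK
KKKKK
KKKKK
KKKKK
KRKKK
KWKKK
After op 3 fill(2,4,K) [0 cells changed]:
WWWWK
WWWWK
KWWWK
KKKKK
KKKKK
KKKKK
KRKKK
KWKKK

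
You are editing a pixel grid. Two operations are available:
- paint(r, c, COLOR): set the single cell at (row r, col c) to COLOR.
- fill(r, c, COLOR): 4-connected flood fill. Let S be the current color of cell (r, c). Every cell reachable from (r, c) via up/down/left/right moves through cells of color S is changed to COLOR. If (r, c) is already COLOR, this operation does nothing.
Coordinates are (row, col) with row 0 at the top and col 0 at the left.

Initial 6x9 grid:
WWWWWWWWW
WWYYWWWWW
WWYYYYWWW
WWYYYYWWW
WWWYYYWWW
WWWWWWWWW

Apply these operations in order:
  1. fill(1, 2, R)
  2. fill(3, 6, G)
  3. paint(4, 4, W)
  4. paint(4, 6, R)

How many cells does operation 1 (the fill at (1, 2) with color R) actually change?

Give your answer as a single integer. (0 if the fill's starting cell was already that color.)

Answer: 13

Derivation:
After op 1 fill(1,2,R) [13 cells changed]:
WWWWWWWWW
WWRRWWWWW
WWRRRRWWW
WWRRRRWWW
WWWRRRWWW
WWWWWWWWW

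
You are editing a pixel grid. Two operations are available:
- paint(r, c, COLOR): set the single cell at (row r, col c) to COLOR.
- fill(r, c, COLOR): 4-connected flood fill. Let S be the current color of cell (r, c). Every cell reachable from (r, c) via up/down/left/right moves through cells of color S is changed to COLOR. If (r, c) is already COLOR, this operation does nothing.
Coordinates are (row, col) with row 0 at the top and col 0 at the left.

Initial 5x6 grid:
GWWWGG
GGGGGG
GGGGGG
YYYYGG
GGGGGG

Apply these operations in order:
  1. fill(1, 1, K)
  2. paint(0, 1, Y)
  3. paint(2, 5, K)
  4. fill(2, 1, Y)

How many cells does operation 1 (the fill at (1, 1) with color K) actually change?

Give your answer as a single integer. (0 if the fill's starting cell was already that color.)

Answer: 23

Derivation:
After op 1 fill(1,1,K) [23 cells changed]:
KWWWKK
KKKKKK
KKKKKK
YYYYKK
KKKKKK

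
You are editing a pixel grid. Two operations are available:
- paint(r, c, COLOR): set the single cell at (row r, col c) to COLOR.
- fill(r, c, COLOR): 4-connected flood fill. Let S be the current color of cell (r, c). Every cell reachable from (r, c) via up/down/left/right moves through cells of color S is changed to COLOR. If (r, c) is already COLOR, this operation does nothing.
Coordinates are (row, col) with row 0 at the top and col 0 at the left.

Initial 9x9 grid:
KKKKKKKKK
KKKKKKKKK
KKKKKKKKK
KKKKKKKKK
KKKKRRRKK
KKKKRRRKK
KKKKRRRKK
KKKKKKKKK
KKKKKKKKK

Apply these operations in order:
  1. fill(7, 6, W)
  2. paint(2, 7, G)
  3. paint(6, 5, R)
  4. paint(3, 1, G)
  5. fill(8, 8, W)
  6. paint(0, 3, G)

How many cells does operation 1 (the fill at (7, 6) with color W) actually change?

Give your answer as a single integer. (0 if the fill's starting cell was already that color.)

After op 1 fill(7,6,W) [72 cells changed]:
WWWWWWWWW
WWWWWWWWW
WWWWWWWWW
WWWWWWWWW
WWWWRRRWW
WWWWRRRWW
WWWWRRRWW
WWWWWWWWW
WWWWWWWWW

Answer: 72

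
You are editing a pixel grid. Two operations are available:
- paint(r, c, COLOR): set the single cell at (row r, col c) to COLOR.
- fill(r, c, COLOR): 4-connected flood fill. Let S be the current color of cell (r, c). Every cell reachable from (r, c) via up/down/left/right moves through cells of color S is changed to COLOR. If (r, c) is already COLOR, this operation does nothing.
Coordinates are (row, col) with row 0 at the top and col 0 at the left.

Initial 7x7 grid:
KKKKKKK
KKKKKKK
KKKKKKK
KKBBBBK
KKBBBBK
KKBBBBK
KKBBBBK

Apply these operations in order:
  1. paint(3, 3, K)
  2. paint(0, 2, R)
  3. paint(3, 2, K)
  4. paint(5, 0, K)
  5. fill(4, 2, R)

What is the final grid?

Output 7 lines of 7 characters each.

Answer: KKRKKKK
KKKKKKK
KKKKKKK
KKKKRRK
KKRRRRK
KKRRRRK
KKRRRRK

Derivation:
After op 1 paint(3,3,K):
KKKKKKK
KKKKKKK
KKKKKKK
KKBKBBK
KKBBBBK
KKBBBBK
KKBBBBK
After op 2 paint(0,2,R):
KKRKKKK
KKKKKKK
KKKKKKK
KKBKBBK
KKBBBBK
KKBBBBK
KKBBBBK
After op 3 paint(3,2,K):
KKRKKKK
KKKKKKK
KKKKKKK
KKKKBBK
KKBBBBK
KKBBBBK
KKBBBBK
After op 4 paint(5,0,K):
KKRKKKK
KKKKKKK
KKKKKKK
KKKKBBK
KKBBBBK
KKBBBBK
KKBBBBK
After op 5 fill(4,2,R) [14 cells changed]:
KKRKKKK
KKKKKKK
KKKKKKK
KKKKRRK
KKRRRRK
KKRRRRK
KKRRRRK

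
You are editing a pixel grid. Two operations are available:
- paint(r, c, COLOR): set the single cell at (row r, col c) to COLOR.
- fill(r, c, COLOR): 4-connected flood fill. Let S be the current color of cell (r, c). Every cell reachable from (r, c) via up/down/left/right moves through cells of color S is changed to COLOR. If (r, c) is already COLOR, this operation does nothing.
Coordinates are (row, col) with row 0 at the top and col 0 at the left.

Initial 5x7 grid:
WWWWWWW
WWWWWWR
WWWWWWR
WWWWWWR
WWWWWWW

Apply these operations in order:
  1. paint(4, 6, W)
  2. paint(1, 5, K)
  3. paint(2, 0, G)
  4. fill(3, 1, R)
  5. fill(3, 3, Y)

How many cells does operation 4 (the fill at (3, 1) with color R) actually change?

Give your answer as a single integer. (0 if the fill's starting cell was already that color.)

After op 1 paint(4,6,W):
WWWWWWW
WWWWWWR
WWWWWWR
WWWWWWR
WWWWWWW
After op 2 paint(1,5,K):
WWWWWWW
WWWWWKR
WWWWWWR
WWWWWWR
WWWWWWW
After op 3 paint(2,0,G):
WWWWWWW
WWWWWKR
GWWWWWR
WWWWWWR
WWWWWWW
After op 4 fill(3,1,R) [30 cells changed]:
RRRRRRR
RRRRRKR
GRRRRRR
RRRRRRR
RRRRRRR

Answer: 30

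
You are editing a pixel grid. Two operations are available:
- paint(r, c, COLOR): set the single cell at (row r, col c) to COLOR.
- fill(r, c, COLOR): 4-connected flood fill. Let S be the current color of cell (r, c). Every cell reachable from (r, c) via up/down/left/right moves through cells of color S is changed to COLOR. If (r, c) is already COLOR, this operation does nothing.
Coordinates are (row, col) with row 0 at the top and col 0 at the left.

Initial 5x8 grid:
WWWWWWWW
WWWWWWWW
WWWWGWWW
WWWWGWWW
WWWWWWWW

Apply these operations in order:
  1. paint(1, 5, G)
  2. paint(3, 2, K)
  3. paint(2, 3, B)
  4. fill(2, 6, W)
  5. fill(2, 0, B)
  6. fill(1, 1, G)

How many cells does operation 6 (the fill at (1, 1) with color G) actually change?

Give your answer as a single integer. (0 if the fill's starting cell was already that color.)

Answer: 36

Derivation:
After op 1 paint(1,5,G):
WWWWWWWW
WWWWWGWW
WWWWGWWW
WWWWGWWW
WWWWWWWW
After op 2 paint(3,2,K):
WWWWWWWW
WWWWWGWW
WWWWGWWW
WWKWGWWW
WWWWWWWW
After op 3 paint(2,3,B):
WWWWWWWW
WWWWWGWW
WWWBGWWW
WWKWGWWW
WWWWWWWW
After op 4 fill(2,6,W) [0 cells changed]:
WWWWWWWW
WWWWWGWW
WWWBGWWW
WWKWGWWW
WWWWWWWW
After op 5 fill(2,0,B) [35 cells changed]:
BBBBBBBB
BBBBBGBB
BBBBGBBB
BBKBGBBB
BBBBBBBB
After op 6 fill(1,1,G) [36 cells changed]:
GGGGGGGG
GGGGGGGG
GGGGGGGG
GGKGGGGG
GGGGGGGG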